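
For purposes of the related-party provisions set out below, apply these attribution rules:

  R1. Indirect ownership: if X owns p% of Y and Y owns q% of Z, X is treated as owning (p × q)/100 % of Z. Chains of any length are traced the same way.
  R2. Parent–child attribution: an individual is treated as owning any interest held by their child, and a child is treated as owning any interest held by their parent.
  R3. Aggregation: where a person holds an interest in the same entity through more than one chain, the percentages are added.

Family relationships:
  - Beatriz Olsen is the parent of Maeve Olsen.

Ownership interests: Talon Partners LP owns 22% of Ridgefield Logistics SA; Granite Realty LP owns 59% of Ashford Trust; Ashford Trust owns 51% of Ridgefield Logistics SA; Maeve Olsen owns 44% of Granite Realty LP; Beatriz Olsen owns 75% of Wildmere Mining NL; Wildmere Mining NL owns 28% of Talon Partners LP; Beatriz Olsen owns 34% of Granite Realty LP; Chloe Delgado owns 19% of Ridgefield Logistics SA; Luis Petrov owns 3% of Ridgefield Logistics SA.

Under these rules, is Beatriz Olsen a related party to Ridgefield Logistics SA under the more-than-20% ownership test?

Yes

By parent–child attribution (R2), Beatriz Olsen is treated as also owning Maeve Olsen's interest in Granite Realty LP, giving 34% + 44% = 78%.
Chain via Wildmere Mining NL → Talon Partners LP (R1): 75% × 28% × 22% = 4.62% of Ridgefield Logistics SA.
Chain via Granite Realty LP → Ashford Trust (R1): 78% × 59% × 51% = 23.4702% of Ridgefield Logistics SA.
Aggregating (R3): 4.62% + 23.4702% = 28.0902%.
28.0902% exceeds the 20% threshold, so Beatriz is a related party to Ridgefield Logistics SA.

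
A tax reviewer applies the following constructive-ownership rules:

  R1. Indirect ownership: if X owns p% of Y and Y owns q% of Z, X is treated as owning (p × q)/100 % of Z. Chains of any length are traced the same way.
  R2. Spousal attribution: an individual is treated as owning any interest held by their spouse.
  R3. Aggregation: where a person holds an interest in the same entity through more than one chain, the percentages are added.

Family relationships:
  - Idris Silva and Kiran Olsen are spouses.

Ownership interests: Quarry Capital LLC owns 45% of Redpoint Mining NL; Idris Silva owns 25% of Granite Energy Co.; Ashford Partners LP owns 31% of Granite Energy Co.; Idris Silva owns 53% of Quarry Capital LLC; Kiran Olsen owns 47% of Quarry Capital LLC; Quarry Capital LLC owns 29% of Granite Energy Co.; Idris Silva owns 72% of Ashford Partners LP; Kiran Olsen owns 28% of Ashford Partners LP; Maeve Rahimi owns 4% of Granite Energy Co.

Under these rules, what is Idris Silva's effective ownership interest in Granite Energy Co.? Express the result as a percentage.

85%

By spousal attribution (R2), Idris Silva is treated as also owning Kiran Olsen's interest in Ashford Partners LP, giving 72% + 28% = 100%.
By spousal attribution (R2), Idris Silva is treated as also owning Kiran Olsen's interest in Quarry Capital LLC, giving 53% + 47% = 100%.
Chain via Ashford Partners LP (R1): 100% × 31% = 31% of Granite Energy Co.
Chain via Quarry Capital LLC (R1): 100% × 29% = 29% of Granite Energy Co.
Direct interest in Granite Energy Co: 25%.
Aggregating (R3): 31% + 29% + 25% = 85%.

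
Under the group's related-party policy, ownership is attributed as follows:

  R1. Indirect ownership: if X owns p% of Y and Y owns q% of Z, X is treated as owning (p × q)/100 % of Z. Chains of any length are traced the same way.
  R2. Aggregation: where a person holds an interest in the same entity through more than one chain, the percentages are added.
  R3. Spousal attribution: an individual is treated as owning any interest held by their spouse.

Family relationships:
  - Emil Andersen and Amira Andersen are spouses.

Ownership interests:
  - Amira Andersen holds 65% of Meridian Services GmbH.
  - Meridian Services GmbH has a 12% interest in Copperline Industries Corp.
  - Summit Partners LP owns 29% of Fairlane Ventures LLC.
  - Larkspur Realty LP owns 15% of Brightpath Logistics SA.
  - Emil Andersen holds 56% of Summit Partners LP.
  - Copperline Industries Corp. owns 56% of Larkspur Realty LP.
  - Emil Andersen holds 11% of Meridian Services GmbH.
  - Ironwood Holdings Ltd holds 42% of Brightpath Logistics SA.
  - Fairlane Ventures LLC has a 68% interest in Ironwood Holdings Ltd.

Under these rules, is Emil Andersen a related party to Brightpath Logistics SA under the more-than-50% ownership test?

No

By spousal attribution (R3), Emil Andersen is treated as also owning Amira Andersen's interest in Meridian Services GmbH, giving 11% + 65% = 76%.
Chain via Summit Partners LP → Fairlane Ventures LLC → Ironwood Holdings Ltd (R1): 56% × 29% × 68% × 42% = 4.638144% of Brightpath Logistics SA.
Chain via Meridian Services GmbH → Copperline Industries Corp. → Larkspur Realty LP (R1): 76% × 12% × 56% × 15% = 0.76608% of Brightpath Logistics SA.
Aggregating (R2): 4.638144% + 0.76608% = 5.404224%.
5.404224% does not exceed the 50% threshold, so Emil is not a related party to Brightpath Logistics SA.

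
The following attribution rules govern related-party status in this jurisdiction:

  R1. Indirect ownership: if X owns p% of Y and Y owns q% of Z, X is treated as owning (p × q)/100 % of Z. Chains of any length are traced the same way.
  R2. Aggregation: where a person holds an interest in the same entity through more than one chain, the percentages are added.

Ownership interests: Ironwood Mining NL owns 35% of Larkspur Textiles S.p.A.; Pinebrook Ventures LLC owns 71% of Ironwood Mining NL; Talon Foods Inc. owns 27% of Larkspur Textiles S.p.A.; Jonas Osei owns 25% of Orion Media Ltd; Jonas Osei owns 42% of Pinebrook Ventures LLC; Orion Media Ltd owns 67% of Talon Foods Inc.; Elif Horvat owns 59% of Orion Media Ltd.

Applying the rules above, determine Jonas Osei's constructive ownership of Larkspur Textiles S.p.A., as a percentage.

Chain via Orion Media Ltd → Talon Foods Inc. (R1): 25% × 67% × 27% = 4.5225% of Larkspur Textiles S.p.A.
Chain via Pinebrook Ventures LLC → Ironwood Mining NL (R1): 42% × 71% × 35% = 10.437% of Larkspur Textiles S.p.A.
Aggregating (R2): 4.5225% + 10.437% = 14.9595%.

14.9595%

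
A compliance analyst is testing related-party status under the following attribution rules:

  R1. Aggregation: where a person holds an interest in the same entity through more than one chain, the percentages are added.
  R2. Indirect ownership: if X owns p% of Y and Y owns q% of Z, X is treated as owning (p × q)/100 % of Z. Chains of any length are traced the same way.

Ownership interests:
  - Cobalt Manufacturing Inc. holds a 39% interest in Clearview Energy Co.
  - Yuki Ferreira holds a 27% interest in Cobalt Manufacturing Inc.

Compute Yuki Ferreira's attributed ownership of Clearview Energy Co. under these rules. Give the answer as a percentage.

Chain via Cobalt Manufacturing Inc. (R2): 27% × 39% = 10.53% of Clearview Energy Co.

10.53%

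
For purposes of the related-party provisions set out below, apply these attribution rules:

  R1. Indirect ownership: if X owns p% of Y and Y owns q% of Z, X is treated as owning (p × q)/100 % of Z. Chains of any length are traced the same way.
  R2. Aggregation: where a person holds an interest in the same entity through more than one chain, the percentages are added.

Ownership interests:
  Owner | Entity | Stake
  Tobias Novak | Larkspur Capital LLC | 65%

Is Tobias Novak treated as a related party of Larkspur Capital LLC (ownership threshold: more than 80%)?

Direct interest in Larkspur Capital LLC: 65%.
65% does not exceed the 80% threshold, so Tobias is not a related party to Larkspur Capital LLC.

No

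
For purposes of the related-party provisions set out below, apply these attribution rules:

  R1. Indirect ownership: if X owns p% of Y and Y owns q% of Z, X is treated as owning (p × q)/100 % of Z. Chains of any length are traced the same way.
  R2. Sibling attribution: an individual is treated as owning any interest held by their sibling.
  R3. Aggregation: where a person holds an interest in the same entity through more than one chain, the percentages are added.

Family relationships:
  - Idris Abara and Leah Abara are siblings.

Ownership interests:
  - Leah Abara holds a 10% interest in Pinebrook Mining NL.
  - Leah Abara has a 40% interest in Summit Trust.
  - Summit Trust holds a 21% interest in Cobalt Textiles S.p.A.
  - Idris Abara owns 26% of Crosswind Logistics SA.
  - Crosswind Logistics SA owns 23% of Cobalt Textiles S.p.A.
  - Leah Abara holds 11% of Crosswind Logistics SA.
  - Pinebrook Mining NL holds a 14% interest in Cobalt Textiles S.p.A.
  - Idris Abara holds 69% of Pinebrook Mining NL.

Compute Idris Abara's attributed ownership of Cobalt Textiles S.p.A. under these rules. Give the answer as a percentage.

By sibling attribution (R2), Idris Abara is treated as also owning Leah Abara's interest in Crosswind Logistics SA, giving 26% + 11% = 37%.
By sibling attribution (R2), Idris Abara is treated as also owning Leah Abara's interest in Pinebrook Mining NL, giving 69% + 10% = 79%.
By sibling attribution (R2), Idris Abara is treated as owning Leah Abara's 40% interest in Summit Trust.
Chain via Crosswind Logistics SA (R1): 37% × 23% = 8.51% of Cobalt Textiles S.p.A.
Chain via Pinebrook Mining NL (R1): 79% × 14% = 11.06% of Cobalt Textiles S.p.A.
Chain via Summit Trust (R1): 40% × 21% = 8.4% of Cobalt Textiles S.p.A.
Aggregating (R3): 8.51% + 11.06% + 8.4% = 27.97%.

27.97%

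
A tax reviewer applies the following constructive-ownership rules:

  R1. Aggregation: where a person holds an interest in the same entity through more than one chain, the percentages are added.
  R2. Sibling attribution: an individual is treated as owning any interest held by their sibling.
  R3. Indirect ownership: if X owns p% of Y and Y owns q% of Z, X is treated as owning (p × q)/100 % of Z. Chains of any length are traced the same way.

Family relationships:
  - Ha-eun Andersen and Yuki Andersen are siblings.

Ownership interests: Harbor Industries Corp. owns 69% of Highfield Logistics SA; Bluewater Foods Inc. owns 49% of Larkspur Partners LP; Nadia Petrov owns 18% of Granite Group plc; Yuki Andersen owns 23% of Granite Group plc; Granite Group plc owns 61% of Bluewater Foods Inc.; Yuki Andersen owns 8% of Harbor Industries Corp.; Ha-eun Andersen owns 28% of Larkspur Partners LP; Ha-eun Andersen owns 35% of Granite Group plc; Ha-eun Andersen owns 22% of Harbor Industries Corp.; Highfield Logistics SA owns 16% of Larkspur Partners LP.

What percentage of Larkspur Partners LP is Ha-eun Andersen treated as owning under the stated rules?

48.6482%

By sibling attribution (R2), Ha-eun Andersen is treated as also owning Yuki Andersen's interest in Harbor Industries Corp, giving 22% + 8% = 30%.
By sibling attribution (R2), Ha-eun Andersen is treated as also owning Yuki Andersen's interest in Granite Group plc, giving 35% + 23% = 58%.
Chain via Harbor Industries Corp. → Highfield Logistics SA (R3): 30% × 69% × 16% = 3.312% of Larkspur Partners LP.
Chain via Granite Group plc → Bluewater Foods Inc. (R3): 58% × 61% × 49% = 17.3362% of Larkspur Partners LP.
Direct interest in Larkspur Partners LP: 28%.
Aggregating (R1): 3.312% + 17.3362% + 28% = 48.6482%.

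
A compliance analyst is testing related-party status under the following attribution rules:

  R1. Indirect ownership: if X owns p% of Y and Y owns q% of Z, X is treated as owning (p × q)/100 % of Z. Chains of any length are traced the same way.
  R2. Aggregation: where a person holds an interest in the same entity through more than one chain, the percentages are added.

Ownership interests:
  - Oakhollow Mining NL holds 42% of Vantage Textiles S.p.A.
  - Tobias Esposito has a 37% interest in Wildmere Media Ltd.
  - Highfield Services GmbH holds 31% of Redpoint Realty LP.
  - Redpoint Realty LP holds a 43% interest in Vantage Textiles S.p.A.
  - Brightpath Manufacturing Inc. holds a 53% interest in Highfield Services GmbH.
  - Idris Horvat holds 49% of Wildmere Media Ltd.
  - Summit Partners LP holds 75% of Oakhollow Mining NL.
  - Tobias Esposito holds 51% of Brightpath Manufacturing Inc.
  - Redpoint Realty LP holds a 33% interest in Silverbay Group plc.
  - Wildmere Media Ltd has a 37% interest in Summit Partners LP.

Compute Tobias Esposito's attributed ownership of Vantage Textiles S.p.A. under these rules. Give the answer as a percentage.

Chain via Brightpath Manufacturing Inc. → Highfield Services GmbH → Redpoint Realty LP (R1): 51% × 53% × 31% × 43% = 3.603099% of Vantage Textiles S.p.A.
Chain via Wildmere Media Ltd → Summit Partners LP → Oakhollow Mining NL (R1): 37% × 37% × 75% × 42% = 4.31235% of Vantage Textiles S.p.A.
Aggregating (R2): 3.603099% + 4.31235% = 7.915449%.

7.915449%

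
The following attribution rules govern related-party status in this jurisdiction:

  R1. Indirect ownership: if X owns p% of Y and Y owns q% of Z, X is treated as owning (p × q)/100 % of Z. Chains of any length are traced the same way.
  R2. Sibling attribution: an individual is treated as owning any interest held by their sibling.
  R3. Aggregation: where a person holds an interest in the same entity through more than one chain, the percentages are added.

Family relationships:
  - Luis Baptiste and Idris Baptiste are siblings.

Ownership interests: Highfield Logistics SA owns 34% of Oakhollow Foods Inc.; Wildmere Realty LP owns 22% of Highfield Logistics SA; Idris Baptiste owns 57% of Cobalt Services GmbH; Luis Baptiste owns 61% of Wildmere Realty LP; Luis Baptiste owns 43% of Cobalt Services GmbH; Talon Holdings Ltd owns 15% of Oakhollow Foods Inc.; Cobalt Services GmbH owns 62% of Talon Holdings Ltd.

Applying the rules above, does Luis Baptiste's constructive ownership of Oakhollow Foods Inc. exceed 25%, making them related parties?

No

By sibling attribution (R2), Luis Baptiste is treated as also owning Idris Baptiste's interest in Cobalt Services GmbH, giving 43% + 57% = 100%.
Chain via Wildmere Realty LP → Highfield Logistics SA (R1): 61% × 22% × 34% = 4.5628% of Oakhollow Foods Inc.
Chain via Cobalt Services GmbH → Talon Holdings Ltd (R1): 100% × 62% × 15% = 9.3% of Oakhollow Foods Inc.
Aggregating (R3): 4.5628% + 9.3% = 13.8628%.
13.8628% does not exceed the 25% threshold, so Luis is not a related party to Oakhollow Foods Inc.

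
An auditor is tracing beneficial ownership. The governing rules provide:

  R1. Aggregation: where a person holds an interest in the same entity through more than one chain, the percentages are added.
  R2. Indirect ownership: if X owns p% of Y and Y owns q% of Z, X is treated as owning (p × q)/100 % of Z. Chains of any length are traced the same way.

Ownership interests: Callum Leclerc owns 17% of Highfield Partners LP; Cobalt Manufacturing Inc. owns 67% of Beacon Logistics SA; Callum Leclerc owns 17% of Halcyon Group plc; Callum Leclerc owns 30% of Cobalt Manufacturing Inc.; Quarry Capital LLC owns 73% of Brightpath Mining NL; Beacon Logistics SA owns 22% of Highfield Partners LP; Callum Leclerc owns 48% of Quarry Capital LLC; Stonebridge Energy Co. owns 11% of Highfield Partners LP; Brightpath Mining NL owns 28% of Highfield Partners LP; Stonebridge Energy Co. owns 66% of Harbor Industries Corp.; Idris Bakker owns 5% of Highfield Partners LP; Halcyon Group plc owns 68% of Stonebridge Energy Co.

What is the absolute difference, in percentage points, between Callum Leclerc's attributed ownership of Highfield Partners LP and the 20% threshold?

12.5048

Chain via Cobalt Manufacturing Inc. → Beacon Logistics SA (R2): 30% × 67% × 22% = 4.422% of Highfield Partners LP.
Chain via Quarry Capital LLC → Brightpath Mining NL (R2): 48% × 73% × 28% = 9.8112% of Highfield Partners LP.
Chain via Halcyon Group plc → Stonebridge Energy Co. (R2): 17% × 68% × 11% = 1.2716% of Highfield Partners LP.
Direct interest in Highfield Partners LP: 17%.
Aggregating (R1): 4.422% + 9.8112% + 1.2716% + 17% = 32.5048%.
32.5048% exceeds the 20% threshold by 12.5048 percentage points.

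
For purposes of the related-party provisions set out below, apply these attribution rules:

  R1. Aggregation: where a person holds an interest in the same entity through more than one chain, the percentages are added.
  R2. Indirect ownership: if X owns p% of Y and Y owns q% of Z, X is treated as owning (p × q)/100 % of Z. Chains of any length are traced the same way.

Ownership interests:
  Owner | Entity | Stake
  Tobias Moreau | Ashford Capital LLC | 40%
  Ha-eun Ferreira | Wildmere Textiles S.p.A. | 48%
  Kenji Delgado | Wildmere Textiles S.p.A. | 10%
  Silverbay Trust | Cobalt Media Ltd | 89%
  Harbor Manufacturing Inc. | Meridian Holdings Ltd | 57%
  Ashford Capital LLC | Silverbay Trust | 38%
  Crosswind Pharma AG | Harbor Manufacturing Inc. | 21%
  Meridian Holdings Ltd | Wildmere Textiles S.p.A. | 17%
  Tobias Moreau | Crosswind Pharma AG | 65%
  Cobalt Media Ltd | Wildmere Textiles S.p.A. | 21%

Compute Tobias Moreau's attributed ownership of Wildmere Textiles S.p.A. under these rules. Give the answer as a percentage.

Chain via Ashford Capital LLC → Silverbay Trust → Cobalt Media Ltd (R2): 40% × 38% × 89% × 21% = 2.84088% of Wildmere Textiles S.p.A.
Chain via Crosswind Pharma AG → Harbor Manufacturing Inc. → Meridian Holdings Ltd (R2): 65% × 21% × 57% × 17% = 1.322685% of Wildmere Textiles S.p.A.
Aggregating (R1): 2.84088% + 1.322685% = 4.163565%.

4.163565%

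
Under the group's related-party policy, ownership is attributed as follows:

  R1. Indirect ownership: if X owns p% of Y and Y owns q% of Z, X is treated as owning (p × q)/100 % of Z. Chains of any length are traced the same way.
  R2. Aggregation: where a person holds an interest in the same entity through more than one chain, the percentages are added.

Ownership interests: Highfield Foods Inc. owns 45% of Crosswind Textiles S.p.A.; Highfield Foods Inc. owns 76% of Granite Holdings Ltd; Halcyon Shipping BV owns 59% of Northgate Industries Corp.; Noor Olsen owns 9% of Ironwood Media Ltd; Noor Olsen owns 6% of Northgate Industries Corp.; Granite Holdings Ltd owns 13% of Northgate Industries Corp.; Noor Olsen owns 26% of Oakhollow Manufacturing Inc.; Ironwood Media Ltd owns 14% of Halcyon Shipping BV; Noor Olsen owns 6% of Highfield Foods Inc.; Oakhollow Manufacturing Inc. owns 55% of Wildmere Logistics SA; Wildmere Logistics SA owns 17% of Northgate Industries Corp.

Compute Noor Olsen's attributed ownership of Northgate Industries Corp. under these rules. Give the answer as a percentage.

9.7672%

Chain via Ironwood Media Ltd → Halcyon Shipping BV (R1): 9% × 14% × 59% = 0.7434% of Northgate Industries Corp.
Chain via Highfield Foods Inc. → Granite Holdings Ltd (R1): 6% × 76% × 13% = 0.5928% of Northgate Industries Corp.
Chain via Oakhollow Manufacturing Inc. → Wildmere Logistics SA (R1): 26% × 55% × 17% = 2.431% of Northgate Industries Corp.
Direct interest in Northgate Industries Corp: 6%.
Aggregating (R2): 0.7434% + 0.5928% + 2.431% + 6% = 9.7672%.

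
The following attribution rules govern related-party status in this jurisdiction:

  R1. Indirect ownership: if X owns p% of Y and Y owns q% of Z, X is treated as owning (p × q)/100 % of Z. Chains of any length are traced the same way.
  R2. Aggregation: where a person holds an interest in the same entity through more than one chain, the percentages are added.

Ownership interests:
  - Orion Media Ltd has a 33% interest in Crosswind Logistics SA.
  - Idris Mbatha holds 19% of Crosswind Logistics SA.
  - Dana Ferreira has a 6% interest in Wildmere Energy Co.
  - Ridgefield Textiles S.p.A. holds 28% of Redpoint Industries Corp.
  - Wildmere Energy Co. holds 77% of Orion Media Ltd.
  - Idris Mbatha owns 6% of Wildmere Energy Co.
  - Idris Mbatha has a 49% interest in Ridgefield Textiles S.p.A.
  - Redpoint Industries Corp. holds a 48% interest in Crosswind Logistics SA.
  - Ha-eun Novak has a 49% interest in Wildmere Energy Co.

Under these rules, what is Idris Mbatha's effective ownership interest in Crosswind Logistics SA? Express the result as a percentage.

27.1102%

Chain via Wildmere Energy Co. → Orion Media Ltd (R1): 6% × 77% × 33% = 1.5246% of Crosswind Logistics SA.
Chain via Ridgefield Textiles S.p.A. → Redpoint Industries Corp. (R1): 49% × 28% × 48% = 6.5856% of Crosswind Logistics SA.
Direct interest in Crosswind Logistics SA: 19%.
Aggregating (R2): 1.5246% + 6.5856% + 19% = 27.1102%.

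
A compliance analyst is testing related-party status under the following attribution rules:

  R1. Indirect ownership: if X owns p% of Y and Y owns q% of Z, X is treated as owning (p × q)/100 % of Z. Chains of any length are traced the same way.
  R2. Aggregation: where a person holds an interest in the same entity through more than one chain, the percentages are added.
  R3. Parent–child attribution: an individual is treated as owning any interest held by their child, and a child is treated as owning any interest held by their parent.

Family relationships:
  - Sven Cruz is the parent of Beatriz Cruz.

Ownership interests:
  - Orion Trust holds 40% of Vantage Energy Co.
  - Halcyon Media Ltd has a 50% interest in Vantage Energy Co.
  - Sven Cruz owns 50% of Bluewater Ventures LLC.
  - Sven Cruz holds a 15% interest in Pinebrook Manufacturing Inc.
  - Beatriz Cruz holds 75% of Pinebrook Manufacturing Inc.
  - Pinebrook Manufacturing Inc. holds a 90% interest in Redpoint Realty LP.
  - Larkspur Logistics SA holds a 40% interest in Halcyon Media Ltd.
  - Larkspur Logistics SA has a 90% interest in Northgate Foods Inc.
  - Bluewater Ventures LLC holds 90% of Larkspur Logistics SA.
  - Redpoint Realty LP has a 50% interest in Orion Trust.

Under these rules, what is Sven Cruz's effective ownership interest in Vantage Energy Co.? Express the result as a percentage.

25.2%

By parent–child attribution (R3), Sven Cruz is treated as also owning Beatriz Cruz's interest in Pinebrook Manufacturing Inc, giving 15% + 75% = 90%.
Chain via Pinebrook Manufacturing Inc. → Redpoint Realty LP → Orion Trust (R1): 90% × 90% × 50% × 40% = 16.2% of Vantage Energy Co.
Chain via Bluewater Ventures LLC → Larkspur Logistics SA → Halcyon Media Ltd (R1): 50% × 90% × 40% × 50% = 9% of Vantage Energy Co.
Aggregating (R2): 16.2% + 9% = 25.2%.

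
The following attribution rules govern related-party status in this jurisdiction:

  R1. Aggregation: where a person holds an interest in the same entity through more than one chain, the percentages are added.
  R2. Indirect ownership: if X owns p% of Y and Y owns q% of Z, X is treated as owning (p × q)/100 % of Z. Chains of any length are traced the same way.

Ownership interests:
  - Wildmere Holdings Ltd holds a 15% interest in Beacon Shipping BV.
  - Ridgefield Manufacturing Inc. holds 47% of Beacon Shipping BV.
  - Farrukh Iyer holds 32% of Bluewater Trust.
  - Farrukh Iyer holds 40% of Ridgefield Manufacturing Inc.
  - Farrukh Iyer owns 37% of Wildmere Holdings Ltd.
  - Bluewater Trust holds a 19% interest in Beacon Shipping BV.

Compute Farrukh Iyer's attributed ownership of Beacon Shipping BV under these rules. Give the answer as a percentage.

30.43%

Chain via Ridgefield Manufacturing Inc. (R2): 40% × 47% = 18.8% of Beacon Shipping BV.
Chain via Wildmere Holdings Ltd (R2): 37% × 15% = 5.55% of Beacon Shipping BV.
Chain via Bluewater Trust (R2): 32% × 19% = 6.08% of Beacon Shipping BV.
Aggregating (R1): 18.8% + 5.55% + 6.08% = 30.43%.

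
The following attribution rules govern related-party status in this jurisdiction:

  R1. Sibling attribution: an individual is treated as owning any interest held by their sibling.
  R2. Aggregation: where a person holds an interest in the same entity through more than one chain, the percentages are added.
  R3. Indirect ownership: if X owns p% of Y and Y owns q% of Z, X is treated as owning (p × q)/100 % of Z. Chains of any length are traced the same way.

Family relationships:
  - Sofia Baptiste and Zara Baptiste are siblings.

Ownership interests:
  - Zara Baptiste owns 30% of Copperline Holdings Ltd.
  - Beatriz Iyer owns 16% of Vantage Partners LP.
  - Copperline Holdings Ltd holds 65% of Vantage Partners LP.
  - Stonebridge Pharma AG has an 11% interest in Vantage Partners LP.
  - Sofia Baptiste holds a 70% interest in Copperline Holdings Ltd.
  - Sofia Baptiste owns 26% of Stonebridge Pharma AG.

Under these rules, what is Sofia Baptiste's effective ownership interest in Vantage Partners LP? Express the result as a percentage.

67.86%

By sibling attribution (R1), Sofia Baptiste is treated as also owning Zara Baptiste's interest in Copperline Holdings Ltd, giving 70% + 30% = 100%.
Chain via Copperline Holdings Ltd (R3): 100% × 65% = 65% of Vantage Partners LP.
Chain via Stonebridge Pharma AG (R3): 26% × 11% = 2.86% of Vantage Partners LP.
Aggregating (R2): 65% + 2.86% = 67.86%.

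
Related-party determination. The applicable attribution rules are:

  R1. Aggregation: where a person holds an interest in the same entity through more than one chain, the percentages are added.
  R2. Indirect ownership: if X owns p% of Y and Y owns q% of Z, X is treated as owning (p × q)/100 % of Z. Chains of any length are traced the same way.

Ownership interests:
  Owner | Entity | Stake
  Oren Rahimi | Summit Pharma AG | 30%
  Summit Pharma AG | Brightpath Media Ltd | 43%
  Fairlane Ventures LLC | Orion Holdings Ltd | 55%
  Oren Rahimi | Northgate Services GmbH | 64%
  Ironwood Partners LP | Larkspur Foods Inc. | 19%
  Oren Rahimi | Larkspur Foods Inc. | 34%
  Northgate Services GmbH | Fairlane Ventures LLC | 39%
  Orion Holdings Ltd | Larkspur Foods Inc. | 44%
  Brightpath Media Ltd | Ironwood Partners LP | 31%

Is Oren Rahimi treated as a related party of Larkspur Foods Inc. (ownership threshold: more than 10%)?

Chain via Summit Pharma AG → Brightpath Media Ltd → Ironwood Partners LP (R2): 30% × 43% × 31% × 19% = 0.75981% of Larkspur Foods Inc.
Chain via Northgate Services GmbH → Fairlane Ventures LLC → Orion Holdings Ltd (R2): 64% × 39% × 55% × 44% = 6.04032% of Larkspur Foods Inc.
Direct interest in Larkspur Foods Inc: 34%.
Aggregating (R1): 0.75981% + 6.04032% + 34% = 40.80013%.
40.80013% exceeds the 10% threshold, so Oren is a related party to Larkspur Foods Inc.

Yes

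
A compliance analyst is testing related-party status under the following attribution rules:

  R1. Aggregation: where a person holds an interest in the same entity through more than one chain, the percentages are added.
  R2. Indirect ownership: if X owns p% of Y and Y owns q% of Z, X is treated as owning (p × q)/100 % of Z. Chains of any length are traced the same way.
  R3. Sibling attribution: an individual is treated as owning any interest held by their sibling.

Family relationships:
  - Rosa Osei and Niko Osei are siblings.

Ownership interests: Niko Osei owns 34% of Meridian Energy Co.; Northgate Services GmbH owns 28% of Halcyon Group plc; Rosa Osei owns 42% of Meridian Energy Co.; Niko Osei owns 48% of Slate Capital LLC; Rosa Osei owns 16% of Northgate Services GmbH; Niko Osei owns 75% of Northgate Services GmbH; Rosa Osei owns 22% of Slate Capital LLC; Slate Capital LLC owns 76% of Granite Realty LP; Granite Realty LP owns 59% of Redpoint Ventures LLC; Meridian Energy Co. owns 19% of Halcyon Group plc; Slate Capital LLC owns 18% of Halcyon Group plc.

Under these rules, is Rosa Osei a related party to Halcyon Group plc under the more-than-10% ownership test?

Yes

By sibling attribution (R3), Rosa Osei is treated as also owning Niko Osei's interest in Northgate Services GmbH, giving 16% + 75% = 91%.
By sibling attribution (R3), Rosa Osei is treated as also owning Niko Osei's interest in Meridian Energy Co, giving 42% + 34% = 76%.
By sibling attribution (R3), Rosa Osei is treated as also owning Niko Osei's interest in Slate Capital LLC, giving 22% + 48% = 70%.
Chain via Northgate Services GmbH (R2): 91% × 28% = 25.48% of Halcyon Group plc.
Chain via Meridian Energy Co. (R2): 76% × 19% = 14.44% of Halcyon Group plc.
Chain via Slate Capital LLC (R2): 70% × 18% = 12.6% of Halcyon Group plc.
Aggregating (R1): 25.48% + 14.44% + 12.6% = 52.52%.
52.52% exceeds the 10% threshold, so Rosa is a related party to Halcyon Group plc.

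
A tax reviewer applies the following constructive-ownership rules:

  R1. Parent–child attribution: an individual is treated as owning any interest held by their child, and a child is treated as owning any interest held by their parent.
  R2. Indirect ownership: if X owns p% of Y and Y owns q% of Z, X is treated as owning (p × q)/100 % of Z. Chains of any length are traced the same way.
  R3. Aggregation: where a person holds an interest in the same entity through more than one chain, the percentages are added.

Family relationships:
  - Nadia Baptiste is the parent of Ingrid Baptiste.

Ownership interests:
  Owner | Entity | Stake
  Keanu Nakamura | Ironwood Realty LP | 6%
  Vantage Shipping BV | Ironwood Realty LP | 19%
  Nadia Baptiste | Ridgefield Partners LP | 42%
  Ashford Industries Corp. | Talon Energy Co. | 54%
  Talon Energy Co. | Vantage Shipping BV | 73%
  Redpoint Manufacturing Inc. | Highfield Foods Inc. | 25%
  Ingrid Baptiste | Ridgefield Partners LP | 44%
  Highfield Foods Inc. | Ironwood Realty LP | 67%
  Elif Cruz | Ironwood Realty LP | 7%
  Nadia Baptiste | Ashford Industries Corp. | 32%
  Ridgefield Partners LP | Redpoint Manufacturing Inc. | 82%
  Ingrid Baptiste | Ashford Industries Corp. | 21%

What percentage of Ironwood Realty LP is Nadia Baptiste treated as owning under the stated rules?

By parent–child attribution (R1), Nadia Baptiste is treated as also owning Ingrid Baptiste's interest in Ridgefield Partners LP, giving 42% + 44% = 86%.
By parent–child attribution (R1), Nadia Baptiste is treated as also owning Ingrid Baptiste's interest in Ashford Industries Corp, giving 32% + 21% = 53%.
Chain via Ridgefield Partners LP → Redpoint Manufacturing Inc. → Highfield Foods Inc. (R2): 86% × 82% × 25% × 67% = 11.8121% of Ironwood Realty LP.
Chain via Ashford Industries Corp. → Talon Energy Co. → Vantage Shipping BV (R2): 53% × 54% × 73% × 19% = 3.969594% of Ironwood Realty LP.
Aggregating (R3): 11.8121% + 3.969594% = 15.781694%.

15.781694%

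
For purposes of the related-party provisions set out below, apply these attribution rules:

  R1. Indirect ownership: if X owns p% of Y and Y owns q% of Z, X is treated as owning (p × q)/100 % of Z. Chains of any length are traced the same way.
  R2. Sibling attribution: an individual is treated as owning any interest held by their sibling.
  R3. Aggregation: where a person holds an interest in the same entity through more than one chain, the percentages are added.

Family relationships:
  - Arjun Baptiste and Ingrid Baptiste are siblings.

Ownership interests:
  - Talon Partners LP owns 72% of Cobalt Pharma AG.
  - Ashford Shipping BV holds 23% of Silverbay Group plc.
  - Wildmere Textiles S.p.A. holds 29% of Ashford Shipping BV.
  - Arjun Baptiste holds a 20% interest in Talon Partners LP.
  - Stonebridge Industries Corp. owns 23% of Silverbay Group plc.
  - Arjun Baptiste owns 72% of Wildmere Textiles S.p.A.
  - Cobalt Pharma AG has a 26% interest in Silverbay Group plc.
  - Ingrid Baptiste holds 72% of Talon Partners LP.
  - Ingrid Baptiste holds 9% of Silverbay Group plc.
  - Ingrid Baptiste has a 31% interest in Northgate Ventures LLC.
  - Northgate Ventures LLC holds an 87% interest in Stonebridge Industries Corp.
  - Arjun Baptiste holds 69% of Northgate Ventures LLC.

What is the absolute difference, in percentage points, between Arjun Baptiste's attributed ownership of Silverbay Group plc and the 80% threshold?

By sibling attribution (R2), Arjun Baptiste is treated as also owning Ingrid Baptiste's interest in Talon Partners LP, giving 20% + 72% = 92%.
By sibling attribution (R2), Arjun Baptiste is treated as also owning Ingrid Baptiste's interest in Northgate Ventures LLC, giving 69% + 31% = 100%.
By sibling attribution (R2), Arjun Baptiste is treated as owning Ingrid Baptiste's 9% interest in Silverbay Group plc.
Chain via Wildmere Textiles S.p.A. → Ashford Shipping BV (R1): 72% × 29% × 23% = 4.8024% of Silverbay Group plc.
Chain via Talon Partners LP → Cobalt Pharma AG (R1): 92% × 72% × 26% = 17.2224% of Silverbay Group plc.
Chain via Northgate Ventures LLC → Stonebridge Industries Corp. (R1): 100% × 87% × 23% = 20.01% of Silverbay Group plc.
Direct interest in Silverbay Group plc: 9%.
Aggregating (R3): 4.8024% + 17.2224% + 20.01% + 9% = 51.0348%.
51.0348% falls short of the 80% threshold by 28.9652 percentage points.

28.9652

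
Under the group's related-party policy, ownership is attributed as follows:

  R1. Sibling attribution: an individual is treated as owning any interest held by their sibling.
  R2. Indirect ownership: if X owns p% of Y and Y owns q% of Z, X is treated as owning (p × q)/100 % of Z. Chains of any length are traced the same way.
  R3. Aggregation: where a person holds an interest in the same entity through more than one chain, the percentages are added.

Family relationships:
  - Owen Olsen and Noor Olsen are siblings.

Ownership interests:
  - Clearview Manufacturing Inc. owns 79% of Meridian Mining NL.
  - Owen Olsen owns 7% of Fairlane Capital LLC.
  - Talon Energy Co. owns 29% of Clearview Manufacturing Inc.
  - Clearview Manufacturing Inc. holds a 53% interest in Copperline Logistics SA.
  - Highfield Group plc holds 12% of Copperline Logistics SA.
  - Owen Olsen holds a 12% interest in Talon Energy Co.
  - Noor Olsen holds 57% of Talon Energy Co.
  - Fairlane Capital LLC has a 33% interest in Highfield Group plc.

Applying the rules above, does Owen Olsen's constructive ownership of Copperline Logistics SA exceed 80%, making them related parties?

By sibling attribution (R1), Owen Olsen is treated as also owning Noor Olsen's interest in Talon Energy Co, giving 12% + 57% = 69%.
Chain via Talon Energy Co. → Clearview Manufacturing Inc. (R2): 69% × 29% × 53% = 10.6053% of Copperline Logistics SA.
Chain via Fairlane Capital LLC → Highfield Group plc (R2): 7% × 33% × 12% = 0.2772% of Copperline Logistics SA.
Aggregating (R3): 10.6053% + 0.2772% = 10.8825%.
10.8825% does not exceed the 80% threshold, so Owen is not a related party to Copperline Logistics SA.

No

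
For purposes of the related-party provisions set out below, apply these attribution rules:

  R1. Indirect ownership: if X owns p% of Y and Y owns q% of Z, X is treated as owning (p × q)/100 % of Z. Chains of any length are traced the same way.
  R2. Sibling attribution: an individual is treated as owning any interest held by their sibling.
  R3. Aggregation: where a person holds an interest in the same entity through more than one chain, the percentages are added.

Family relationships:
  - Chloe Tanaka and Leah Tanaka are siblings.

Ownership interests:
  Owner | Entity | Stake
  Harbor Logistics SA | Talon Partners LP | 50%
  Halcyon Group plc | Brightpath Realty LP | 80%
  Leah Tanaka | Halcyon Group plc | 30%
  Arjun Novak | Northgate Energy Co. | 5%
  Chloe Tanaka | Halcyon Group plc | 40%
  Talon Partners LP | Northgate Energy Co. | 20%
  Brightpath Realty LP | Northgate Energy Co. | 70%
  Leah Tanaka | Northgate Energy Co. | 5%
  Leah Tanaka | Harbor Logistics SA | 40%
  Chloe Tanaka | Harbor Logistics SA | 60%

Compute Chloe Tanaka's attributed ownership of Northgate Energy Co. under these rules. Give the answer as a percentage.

By sibling attribution (R2), Chloe Tanaka is treated as also owning Leah Tanaka's interest in Halcyon Group plc, giving 40% + 30% = 70%.
By sibling attribution (R2), Chloe Tanaka is treated as also owning Leah Tanaka's interest in Harbor Logistics SA, giving 60% + 40% = 100%.
By sibling attribution (R2), Chloe Tanaka is treated as owning Leah Tanaka's 5% interest in Northgate Energy Co.
Chain via Halcyon Group plc → Brightpath Realty LP (R1): 70% × 80% × 70% = 39.2% of Northgate Energy Co.
Chain via Harbor Logistics SA → Talon Partners LP (R1): 100% × 50% × 20% = 10% of Northgate Energy Co.
Direct interest in Northgate Energy Co: 5%.
Aggregating (R3): 39.2% + 10% + 5% = 54.2%.

54.2%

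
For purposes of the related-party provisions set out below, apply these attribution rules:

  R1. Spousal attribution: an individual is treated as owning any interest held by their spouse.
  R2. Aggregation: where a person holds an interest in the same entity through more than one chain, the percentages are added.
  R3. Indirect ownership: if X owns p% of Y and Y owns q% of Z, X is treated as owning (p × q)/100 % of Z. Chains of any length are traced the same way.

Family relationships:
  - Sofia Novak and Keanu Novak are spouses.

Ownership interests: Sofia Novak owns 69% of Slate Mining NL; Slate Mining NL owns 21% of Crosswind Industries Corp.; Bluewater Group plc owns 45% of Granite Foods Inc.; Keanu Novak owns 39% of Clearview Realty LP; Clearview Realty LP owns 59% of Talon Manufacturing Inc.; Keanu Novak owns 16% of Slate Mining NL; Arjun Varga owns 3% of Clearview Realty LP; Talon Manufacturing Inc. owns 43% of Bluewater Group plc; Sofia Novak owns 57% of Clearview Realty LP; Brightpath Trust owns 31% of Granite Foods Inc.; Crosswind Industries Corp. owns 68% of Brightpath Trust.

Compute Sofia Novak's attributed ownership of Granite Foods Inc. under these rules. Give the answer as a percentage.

By spousal attribution (R1), Sofia Novak is treated as also owning Keanu Novak's interest in Clearview Realty LP, giving 57% + 39% = 96%.
By spousal attribution (R1), Sofia Novak is treated as also owning Keanu Novak's interest in Slate Mining NL, giving 69% + 16% = 85%.
Chain via Clearview Realty LP → Talon Manufacturing Inc. → Bluewater Group plc (R3): 96% × 59% × 43% × 45% = 10.95984% of Granite Foods Inc.
Chain via Slate Mining NL → Crosswind Industries Corp. → Brightpath Trust (R3): 85% × 21% × 68% × 31% = 3.76278% of Granite Foods Inc.
Aggregating (R2): 10.95984% + 3.76278% = 14.72262%.

14.72262%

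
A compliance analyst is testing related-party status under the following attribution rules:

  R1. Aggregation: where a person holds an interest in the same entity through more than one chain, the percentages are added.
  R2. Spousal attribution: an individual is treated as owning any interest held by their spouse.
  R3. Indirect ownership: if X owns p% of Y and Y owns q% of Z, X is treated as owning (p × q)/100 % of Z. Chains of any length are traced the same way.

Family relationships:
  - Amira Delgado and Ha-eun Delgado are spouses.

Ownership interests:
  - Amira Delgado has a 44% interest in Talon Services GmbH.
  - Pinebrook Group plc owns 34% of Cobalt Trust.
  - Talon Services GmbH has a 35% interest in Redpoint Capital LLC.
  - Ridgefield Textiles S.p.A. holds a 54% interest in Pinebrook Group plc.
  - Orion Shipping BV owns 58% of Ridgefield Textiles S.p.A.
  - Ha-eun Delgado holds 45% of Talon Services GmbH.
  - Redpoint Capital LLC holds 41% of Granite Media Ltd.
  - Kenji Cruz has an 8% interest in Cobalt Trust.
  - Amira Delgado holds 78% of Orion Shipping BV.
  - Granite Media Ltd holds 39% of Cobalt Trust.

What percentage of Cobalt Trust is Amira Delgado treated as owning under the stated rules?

By spousal attribution (R2), Amira Delgado is treated as also owning Ha-eun Delgado's interest in Talon Services GmbH, giving 44% + 45% = 89%.
Chain via Talon Services GmbH → Redpoint Capital LLC → Granite Media Ltd (R3): 89% × 35% × 41% × 39% = 4.980885% of Cobalt Trust.
Chain via Orion Shipping BV → Ridgefield Textiles S.p.A. → Pinebrook Group plc (R3): 78% × 58% × 54% × 34% = 8.306064% of Cobalt Trust.
Aggregating (R1): 4.980885% + 8.306064% = 13.286949%.

13.286949%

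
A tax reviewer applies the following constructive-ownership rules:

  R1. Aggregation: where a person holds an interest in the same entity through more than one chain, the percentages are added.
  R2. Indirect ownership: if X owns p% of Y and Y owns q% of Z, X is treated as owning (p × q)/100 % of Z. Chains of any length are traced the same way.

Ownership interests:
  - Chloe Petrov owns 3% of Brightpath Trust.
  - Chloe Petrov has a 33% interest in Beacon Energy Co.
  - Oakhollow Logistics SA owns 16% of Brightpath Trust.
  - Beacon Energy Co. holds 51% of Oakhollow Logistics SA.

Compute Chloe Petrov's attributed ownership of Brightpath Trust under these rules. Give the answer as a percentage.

Chain via Beacon Energy Co. → Oakhollow Logistics SA (R2): 33% × 51% × 16% = 2.6928% of Brightpath Trust.
Direct interest in Brightpath Trust: 3%.
Aggregating (R1): 2.6928% + 3% = 5.6928%.

5.6928%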